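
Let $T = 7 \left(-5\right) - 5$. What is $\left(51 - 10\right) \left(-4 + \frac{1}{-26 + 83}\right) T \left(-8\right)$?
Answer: $- \frac{2978240}{57} \approx -52250.0$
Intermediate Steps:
$T = -40$ ($T = -35 - 5 = -40$)
$\left(51 - 10\right) \left(-4 + \frac{1}{-26 + 83}\right) T \left(-8\right) = \left(51 - 10\right) \left(-4 + \frac{1}{-26 + 83}\right) \left(-40\right) \left(-8\right) = 41 \left(-4 + \frac{1}{57}\right) \left(-40\right) \left(-8\right) = 41 \left(- \frac{227}{57}\right) \left(-40\right) \left(-8\right) = \left(- \frac{9307}{57}\right) \left(-40\right) \left(-8\right) = \frac{372280}{57} \left(-8\right) = - \frac{2978240}{57}$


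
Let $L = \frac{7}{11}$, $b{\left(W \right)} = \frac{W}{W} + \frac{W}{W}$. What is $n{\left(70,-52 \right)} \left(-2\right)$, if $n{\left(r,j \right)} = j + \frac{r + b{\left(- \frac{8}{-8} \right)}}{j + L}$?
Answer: $\frac{60344}{565} \approx 106.8$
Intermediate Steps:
$b{\left(W \right)} = 2$ ($b{\left(W \right)} = 1 + 1 = 2$)
$L = \frac{7}{11}$ ($L = 7 \cdot \frac{1}{11} = \frac{7}{11} \approx 0.63636$)
$n{\left(r,j \right)} = j + \frac{2 + r}{\frac{7}{11} + j}$ ($n{\left(r,j \right)} = j + \frac{r + 2}{j + \frac{7}{11}} = j + \frac{2 + r}{\frac{7}{11} + j}$)
$n{\left(70,-52 \right)} \left(-2\right) = \frac{22 + 7 \left(-52\right) + 11 \cdot 70 + 11 \left(-52\right)^{2}}{7 + 11 \left(-52\right)} \left(-2\right) = \frac{22 - 364 + 770 + 11 \cdot 2704}{7 - 572} \left(-2\right) = \frac{22 - 364 + 770 + 29744}{-565} \left(-2\right) = \left(- \frac{1}{565}\right) 30172 \left(-2\right) = \left(- \frac{30172}{565}\right) \left(-2\right) = \frac{60344}{565}$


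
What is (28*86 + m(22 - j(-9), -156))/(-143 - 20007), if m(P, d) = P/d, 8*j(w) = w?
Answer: -3004999/25147200 ≈ -0.11950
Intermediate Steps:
j(w) = w/8
(28*86 + m(22 - j(-9), -156))/(-143 - 20007) = (28*86 + (22 - (-9)/8)/(-156))/(-143 - 20007) = (2408 + (22 - 1*(-9/8))*(-1/156))/(-20150) = (2408 + (22 + 9/8)*(-1/156))*(-1/20150) = (2408 + (185/8)*(-1/156))*(-1/20150) = (2408 - 185/1248)*(-1/20150) = (3004999/1248)*(-1/20150) = -3004999/25147200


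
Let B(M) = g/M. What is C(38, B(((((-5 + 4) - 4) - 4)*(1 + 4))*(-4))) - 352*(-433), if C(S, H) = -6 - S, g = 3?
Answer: 152372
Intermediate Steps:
B(M) = 3/M
C(38, B(((((-5 + 4) - 4) - 4)*(1 + 4))*(-4))) - 352*(-433) = (-6 - 1*38) - 352*(-433) = (-6 - 38) + 152416 = -44 + 152416 = 152372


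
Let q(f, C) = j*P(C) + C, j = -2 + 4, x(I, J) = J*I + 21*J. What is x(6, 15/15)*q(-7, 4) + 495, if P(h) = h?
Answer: 819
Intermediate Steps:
x(I, J) = 21*J + I*J (x(I, J) = I*J + 21*J = 21*J + I*J)
j = 2
q(f, C) = 3*C (q(f, C) = 2*C + C = 3*C)
x(6, 15/15)*q(-7, 4) + 495 = ((15/15)*(21 + 6))*(3*4) + 495 = ((15*(1/15))*27)*12 + 495 = (1*27)*12 + 495 = 27*12 + 495 = 324 + 495 = 819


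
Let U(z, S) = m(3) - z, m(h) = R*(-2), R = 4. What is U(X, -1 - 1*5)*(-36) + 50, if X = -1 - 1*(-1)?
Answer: 338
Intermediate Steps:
m(h) = -8 (m(h) = 4*(-2) = -8)
X = 0 (X = -1 + 1 = 0)
U(z, S) = -8 - z
U(X, -1 - 1*5)*(-36) + 50 = (-8 - 1*0)*(-36) + 50 = (-8 + 0)*(-36) + 50 = -8*(-36) + 50 = 288 + 50 = 338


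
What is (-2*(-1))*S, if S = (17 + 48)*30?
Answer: 3900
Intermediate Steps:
S = 1950 (S = 65*30 = 1950)
(-2*(-1))*S = -2*(-1)*1950 = 2*1950 = 3900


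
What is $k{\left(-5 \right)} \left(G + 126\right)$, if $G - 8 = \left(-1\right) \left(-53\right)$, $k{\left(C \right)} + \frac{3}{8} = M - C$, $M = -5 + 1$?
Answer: $\frac{935}{8} \approx 116.88$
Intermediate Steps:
$M = -4$
$k{\left(C \right)} = - \frac{35}{8} - C$ ($k{\left(C \right)} = - \frac{3}{8} - \left(4 + C\right) = - \frac{35}{8} - C$)
$G = 61$ ($G = 8 - -53 = 8 + 53 = 61$)
$k{\left(-5 \right)} \left(G + 126\right) = \left(- \frac{35}{8} - -5\right) \left(61 + 126\right) = \left(- \frac{35}{8} + 5\right) 187 = \frac{5}{8} \cdot 187 = \frac{935}{8}$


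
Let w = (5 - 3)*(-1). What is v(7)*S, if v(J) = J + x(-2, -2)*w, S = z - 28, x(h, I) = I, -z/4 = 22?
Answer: -1276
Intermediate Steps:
z = -88 (z = -4*22 = -88)
S = -116 (S = -88 - 28 = -116)
w = -2 (w = 2*(-1) = -2)
v(J) = 4 + J (v(J) = J - 2*(-2) = J + 4 = 4 + J)
v(7)*S = (4 + 7)*(-116) = 11*(-116) = -1276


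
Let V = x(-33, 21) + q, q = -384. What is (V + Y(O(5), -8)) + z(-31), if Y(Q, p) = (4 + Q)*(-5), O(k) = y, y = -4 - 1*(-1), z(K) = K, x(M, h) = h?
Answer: -399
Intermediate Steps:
y = -3 (y = -4 + 1 = -3)
V = -363 (V = 21 - 384 = -363)
O(k) = -3
Y(Q, p) = -20 - 5*Q
(V + Y(O(5), -8)) + z(-31) = (-363 + (-20 - 5*(-3))) - 31 = (-363 + (-20 + 15)) - 31 = (-363 - 5) - 31 = -368 - 31 = -399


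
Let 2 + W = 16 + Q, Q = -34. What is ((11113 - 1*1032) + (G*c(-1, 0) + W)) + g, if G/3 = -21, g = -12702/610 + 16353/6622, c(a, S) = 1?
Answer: 20155991923/2019710 ≈ 9979.6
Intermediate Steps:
g = -37068657/2019710 (g = -12702*1/610 + 16353*(1/6622) = -6351/305 + 16353/6622 = -37068657/2019710 ≈ -18.353)
G = -63 (G = 3*(-21) = -63)
W = -20 (W = -2 + (16 - 34) = -2 - 18 = -20)
((11113 - 1*1032) + (G*c(-1, 0) + W)) + g = ((11113 - 1*1032) + (-63*1 - 20)) - 37068657/2019710 = ((11113 - 1032) + (-63 - 20)) - 37068657/2019710 = (10081 - 83) - 37068657/2019710 = 9998 - 37068657/2019710 = 20155991923/2019710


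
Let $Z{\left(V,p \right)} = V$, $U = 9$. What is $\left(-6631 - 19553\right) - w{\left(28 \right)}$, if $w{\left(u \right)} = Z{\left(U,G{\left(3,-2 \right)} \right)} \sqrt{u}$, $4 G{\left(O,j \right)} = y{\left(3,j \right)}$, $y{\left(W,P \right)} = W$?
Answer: $-26184 - 18 \sqrt{7} \approx -26232.0$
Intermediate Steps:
$G{\left(O,j \right)} = \frac{3}{4}$ ($G{\left(O,j \right)} = \frac{1}{4} \cdot 3 = \frac{3}{4}$)
$w{\left(u \right)} = 9 \sqrt{u}$
$\left(-6631 - 19553\right) - w{\left(28 \right)} = \left(-6631 - 19553\right) - 9 \sqrt{28} = \left(-6631 - 19553\right) - 9 \cdot 2 \sqrt{7} = -26184 - 18 \sqrt{7}$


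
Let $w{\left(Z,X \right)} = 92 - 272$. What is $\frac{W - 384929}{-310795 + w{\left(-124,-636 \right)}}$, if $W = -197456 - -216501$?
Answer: $\frac{365884}{310975} \approx 1.1766$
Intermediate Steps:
$W = 19045$ ($W = -197456 + 216501 = 19045$)
$w{\left(Z,X \right)} = -180$
$\frac{W - 384929}{-310795 + w{\left(-124,-636 \right)}} = \frac{19045 - 384929}{-310795 - 180} = - \frac{365884}{-310975} = \left(-365884\right) \left(- \frac{1}{310975}\right) = \frac{365884}{310975}$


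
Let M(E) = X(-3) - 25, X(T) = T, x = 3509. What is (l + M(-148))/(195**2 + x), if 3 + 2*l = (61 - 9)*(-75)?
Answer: -3959/83068 ≈ -0.047660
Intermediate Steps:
M(E) = -28 (M(E) = -3 - 25 = -28)
l = -3903/2 (l = -3/2 + ((61 - 9)*(-75))/2 = -3/2 + (52*(-75))/2 = -3/2 + (1/2)*(-3900) = -3/2 - 1950 = -3903/2 ≈ -1951.5)
(l + M(-148))/(195**2 + x) = (-3903/2 - 28)/(195**2 + 3509) = -3959/(2*(38025 + 3509)) = -3959/2/41534 = -3959/2*1/41534 = -3959/83068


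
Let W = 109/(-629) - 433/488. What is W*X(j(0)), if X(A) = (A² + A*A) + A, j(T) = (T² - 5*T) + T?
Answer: 0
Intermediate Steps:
j(T) = T² - 4*T
X(A) = A + 2*A² (X(A) = (A² + A²) + A = 2*A² + A = A + 2*A²)
W = -325549/306952 (W = 109*(-1/629) - 433*1/488 = -109/629 - 433/488 = -325549/306952 ≈ -1.0606)
W*X(j(0)) = -325549*0*(-4 + 0)*(1 + 2*(0*(-4 + 0)))/306952 = -325549*0*(-4)*(1 + 2*(0*(-4)))/306952 = -0*(1 + 2*0) = -0*(1 + 0) = -0 = -325549/306952*0 = 0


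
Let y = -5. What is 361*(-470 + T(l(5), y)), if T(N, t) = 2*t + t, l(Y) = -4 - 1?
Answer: -175085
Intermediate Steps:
l(Y) = -5
T(N, t) = 3*t
361*(-470 + T(l(5), y)) = 361*(-470 + 3*(-5)) = 361*(-470 - 15) = 361*(-485) = -175085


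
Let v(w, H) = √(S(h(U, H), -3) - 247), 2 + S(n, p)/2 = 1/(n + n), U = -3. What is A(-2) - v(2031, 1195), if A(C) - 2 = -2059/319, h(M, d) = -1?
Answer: -49/11 - 6*I*√7 ≈ -4.4545 - 15.875*I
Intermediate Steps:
A(C) = -49/11 (A(C) = 2 - 2059/319 = 2 - 2059*1/319 = 2 - 71/11 = -49/11)
S(n, p) = -4 + 1/n (S(n, p) = -4 + 2/(n + n) = -4 + 2/((2*n)) = -4 + 2*(1/(2*n)) = -4 + 1/n)
v(w, H) = 6*I*√7 (v(w, H) = √((-4 + 1/(-1)) - 247) = √((-4 - 1) - 247) = √(-5 - 247) = √(-252) = 6*I*√7)
A(-2) - v(2031, 1195) = -49/11 - 6*I*√7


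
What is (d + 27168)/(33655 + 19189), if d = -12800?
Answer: 3592/13211 ≈ 0.27189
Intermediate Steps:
(d + 27168)/(33655 + 19189) = (-12800 + 27168)/(33655 + 19189) = 14368/52844 = 14368*(1/52844) = 3592/13211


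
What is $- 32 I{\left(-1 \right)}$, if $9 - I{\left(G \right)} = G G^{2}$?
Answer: $-320$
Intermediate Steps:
$I{\left(G \right)} = 9 - G^{3}$ ($I{\left(G \right)} = 9 - G G^{2} = 9 - G^{3}$)
$- 32 I{\left(-1 \right)} = - 32 \left(9 - \left(-1\right)^{3}\right) = - 32 \left(9 - -1\right) = - 32 \left(9 + 1\right) = \left(-32\right) 10 = -320$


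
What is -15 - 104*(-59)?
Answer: 6121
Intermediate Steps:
-15 - 104*(-59) = -15 + 6136 = 6121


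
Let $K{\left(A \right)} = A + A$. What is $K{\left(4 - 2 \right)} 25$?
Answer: $100$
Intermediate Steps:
$K{\left(A \right)} = 2 A$
$K{\left(4 - 2 \right)} 25 = 2 \left(4 - 2\right) 25 = 2 \cdot 2 \cdot 25 = 4 \cdot 25 = 100$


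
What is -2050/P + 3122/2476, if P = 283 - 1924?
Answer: 5099501/2031558 ≈ 2.5101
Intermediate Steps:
P = -1641
-2050/P + 3122/2476 = -2050/(-1641) + 3122/2476 = -2050*(-1/1641) + 3122*(1/2476) = 2050/1641 + 1561/1238 = 5099501/2031558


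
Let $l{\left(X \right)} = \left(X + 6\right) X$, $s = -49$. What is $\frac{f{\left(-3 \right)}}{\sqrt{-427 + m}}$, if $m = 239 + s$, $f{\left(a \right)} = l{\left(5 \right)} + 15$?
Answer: $- \frac{70 i \sqrt{237}}{237} \approx - 4.547 i$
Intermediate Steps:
$l{\left(X \right)} = X \left(6 + X\right)$ ($l{\left(X \right)} = \left(6 + X\right) X = X \left(6 + X\right)$)
$f{\left(a \right)} = 70$ ($f{\left(a \right)} = 5 \left(6 + 5\right) + 15 = 5 \cdot 11 + 15 = 55 + 15 = 70$)
$m = 190$ ($m = 239 - 49 = 190$)
$\frac{f{\left(-3 \right)}}{\sqrt{-427 + m}} = \frac{70}{\sqrt{-427 + 190}} = \frac{70}{\sqrt{-237}} = \frac{70}{i \sqrt{237}} = 70 \left(- \frac{i \sqrt{237}}{237}\right) = - \frac{70 i \sqrt{237}}{237}$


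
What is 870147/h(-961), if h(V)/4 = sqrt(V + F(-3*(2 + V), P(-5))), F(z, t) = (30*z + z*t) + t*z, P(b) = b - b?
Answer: 870147*sqrt(85349)/341396 ≈ 744.62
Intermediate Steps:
P(b) = 0
F(z, t) = 30*z + 2*t*z (F(z, t) = (30*z + t*z) + t*z = 30*z + 2*t*z)
h(V) = 4*sqrt(-180 - 89*V) (h(V) = 4*sqrt(V + 2*(-3*(2 + V))*(15 + 0)) = 4*sqrt(V + 2*(-6 - 3*V)*15) = 4*sqrt(V + (-180 - 90*V)) = 4*sqrt(-180 - 89*V))
870147/h(-961) = 870147/((4*sqrt(-180 - 89*(-961)))) = 870147/((4*sqrt(-180 + 85529))) = 870147/((4*sqrt(85349))) = 870147*(sqrt(85349)/341396) = 870147*sqrt(85349)/341396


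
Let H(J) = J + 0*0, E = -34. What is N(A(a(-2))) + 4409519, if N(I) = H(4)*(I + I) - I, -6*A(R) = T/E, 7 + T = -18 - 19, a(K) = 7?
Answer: 224885392/51 ≈ 4.4095e+6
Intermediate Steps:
H(J) = J (H(J) = J + 0 = J)
T = -44 (T = -7 + (-18 - 19) = -7 - 37 = -44)
A(R) = -11/51 (A(R) = -(-22)/(3*(-34)) = -(-22)*(-1)/(3*34) = -⅙*22/17 = -11/51)
N(I) = 7*I (N(I) = 4*(I + I) - I = 4*(2*I) - I = 8*I - I = 7*I)
N(A(a(-2))) + 4409519 = 7*(-11/51) + 4409519 = -77/51 + 4409519 = 224885392/51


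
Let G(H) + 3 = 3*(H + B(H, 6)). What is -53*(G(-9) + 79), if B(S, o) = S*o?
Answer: 5989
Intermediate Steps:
G(H) = -3 + 21*H (G(H) = -3 + 3*(H + H*6) = -3 + 3*(H + 6*H) = -3 + 3*(7*H) = -3 + 21*H)
-53*(G(-9) + 79) = -53*((-3 + 21*(-9)) + 79) = -53*((-3 - 189) + 79) = -53*(-192 + 79) = -53*(-113) = 5989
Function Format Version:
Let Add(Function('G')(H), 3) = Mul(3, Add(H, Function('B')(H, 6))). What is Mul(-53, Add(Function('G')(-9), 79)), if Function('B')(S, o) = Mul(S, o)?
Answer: 5989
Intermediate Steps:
Function('G')(H) = Add(-3, Mul(21, H)) (Function('G')(H) = Add(-3, Mul(3, Add(H, Mul(H, 6)))) = Add(-3, Mul(3, Add(H, Mul(6, H)))) = Add(-3, Mul(3, Mul(7, H))) = Add(-3, Mul(21, H)))
Mul(-53, Add(Function('G')(-9), 79)) = Mul(-53, Add(Add(-3, Mul(21, -9)), 79)) = Mul(-53, Add(Add(-3, -189), 79)) = Mul(-53, Add(-192, 79)) = Mul(-53, -113) = 5989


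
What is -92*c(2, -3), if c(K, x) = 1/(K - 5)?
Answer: 92/3 ≈ 30.667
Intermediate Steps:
c(K, x) = 1/(-5 + K)
-92*c(2, -3) = -92/(-5 + 2) = -92/(-3) = -92*(-⅓) = 92/3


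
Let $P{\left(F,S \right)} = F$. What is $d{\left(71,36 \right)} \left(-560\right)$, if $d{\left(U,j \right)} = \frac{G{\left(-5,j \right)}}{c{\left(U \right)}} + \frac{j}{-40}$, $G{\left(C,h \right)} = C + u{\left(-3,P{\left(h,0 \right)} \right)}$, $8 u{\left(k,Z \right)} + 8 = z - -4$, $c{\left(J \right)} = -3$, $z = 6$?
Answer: $- \frac{1148}{3} \approx -382.67$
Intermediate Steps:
$u{\left(k,Z \right)} = \frac{1}{4}$ ($u{\left(k,Z \right)} = -1 + \frac{6 - -4}{8} = -1 + \frac{6 + 4}{8} = -1 + \frac{1}{8} \cdot 10 = -1 + \frac{5}{4} = \frac{1}{4}$)
$G{\left(C,h \right)} = \frac{1}{4} + C$ ($G{\left(C,h \right)} = C + \frac{1}{4} = \frac{1}{4} + C$)
$d{\left(U,j \right)} = \frac{19}{12} - \frac{j}{40}$ ($d{\left(U,j \right)} = \frac{\frac{1}{4} - 5}{-3} + \frac{j}{-40} = \left(- \frac{19}{4}\right) \left(- \frac{1}{3}\right) + j \left(- \frac{1}{40}\right) = \frac{19}{12} - \frac{j}{40}$)
$d{\left(71,36 \right)} \left(-560\right) = \left(\frac{19}{12} - \frac{9}{10}\right) \left(-560\right) = \frac{41}{60} \left(-560\right) = - \frac{1148}{3}$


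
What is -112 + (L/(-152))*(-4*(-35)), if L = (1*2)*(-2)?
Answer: -2058/19 ≈ -108.32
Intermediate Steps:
L = -4 (L = 2*(-2) = -4)
-112 + (L/(-152))*(-4*(-35)) = -112 + (-4/(-152))*(-4*(-35)) = -112 - 4*(-1/152)*140 = -112 + (1/38)*140 = -112 + 70/19 = -2058/19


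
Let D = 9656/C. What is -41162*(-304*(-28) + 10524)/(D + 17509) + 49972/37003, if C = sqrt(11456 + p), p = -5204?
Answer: -793444064262842924764/17729540158439057 + 3783026868896*sqrt(1563)/479137912019 ≈ -44441.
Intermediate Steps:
C = 2*sqrt(1563) (C = sqrt(11456 - 5204) = sqrt(6252) = 2*sqrt(1563) ≈ 79.070)
D = 4828*sqrt(1563)/1563 (D = 9656/((2*sqrt(1563))) = 9656*(sqrt(1563)/3126) = 4828*sqrt(1563)/1563 ≈ 122.12)
-41162*(-304*(-28) + 10524)/(D + 17509) + 49972/37003 = -41162*(-304*(-28) + 10524)/(4828*sqrt(1563)/1563 + 17509) + 49972/37003 = -41162*(8512 + 10524)/(17509 + 4828*sqrt(1563)/1563) + 49972*(1/37003) = -41162*19036/(17509 + 4828*sqrt(1563)/1563) + 49972/37003 = -41162/(17509/19036 + 1207*sqrt(1563)/7438317) + 49972/37003 = 49972/37003 - 41162/(17509/19036 + 1207*sqrt(1563)/7438317)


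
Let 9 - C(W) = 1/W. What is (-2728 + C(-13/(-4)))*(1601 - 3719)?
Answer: 74873418/13 ≈ 5.7595e+6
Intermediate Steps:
C(W) = 9 - 1/W
(-2728 + C(-13/(-4)))*(1601 - 3719) = (-2728 + (9 - 1/((-13/(-4)))))*(1601 - 3719) = (-2728 + (9 - 1/((-13*(-¼)))))*(-2118) = (-2728 + (9 - 1/13/4))*(-2118) = (-2728 + (9 - 1*4/13))*(-2118) = (-2728 + (9 - 4/13))*(-2118) = (-2728 + 113/13)*(-2118) = -35351/13*(-2118) = 74873418/13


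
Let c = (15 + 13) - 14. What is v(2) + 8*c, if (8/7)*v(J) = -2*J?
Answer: 217/2 ≈ 108.50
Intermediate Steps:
v(J) = -7*J/4 (v(J) = 7*(-2*J)/8 = -7*J/4)
c = 14 (c = 28 - 14 = 14)
v(2) + 8*c = -7/4*2 + 8*14 = -7/2 + 112 = 217/2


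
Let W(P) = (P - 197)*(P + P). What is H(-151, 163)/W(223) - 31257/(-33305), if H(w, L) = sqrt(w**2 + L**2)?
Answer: 31257/33305 + sqrt(49370)/11596 ≈ 0.95767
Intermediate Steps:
H(w, L) = sqrt(L**2 + w**2)
W(P) = 2*P*(-197 + P) (W(P) = (-197 + P)*(2*P) = 2*P*(-197 + P))
H(-151, 163)/W(223) - 31257/(-33305) = sqrt(163**2 + (-151)**2)/((2*223*(-197 + 223))) - 31257/(-33305) = sqrt(26569 + 22801)/((2*223*26)) - 31257*(-1/33305) = sqrt(49370)/11596 + 31257/33305 = 31257/33305 + sqrt(49370)/11596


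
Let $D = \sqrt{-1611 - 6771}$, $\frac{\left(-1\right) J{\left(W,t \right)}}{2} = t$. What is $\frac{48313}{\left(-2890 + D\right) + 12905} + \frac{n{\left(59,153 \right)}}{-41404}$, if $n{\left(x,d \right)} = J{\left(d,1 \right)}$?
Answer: $\frac{10016860204497}{2076588782114} - \frac{48313 i \sqrt{8382}}{100308607} \approx 4.8237 - 0.044096 i$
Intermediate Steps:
$J{\left(W,t \right)} = - 2 t$
$D = i \sqrt{8382}$ ($D = \sqrt{-8382} = i \sqrt{8382} \approx 91.553 i$)
$n{\left(x,d \right)} = -2$ ($n{\left(x,d \right)} = \left(-2\right) 1 = -2$)
$\frac{48313}{\left(-2890 + D\right) + 12905} + \frac{n{\left(59,153 \right)}}{-41404} = \frac{48313}{\left(-2890 + i \sqrt{8382}\right) + 12905} - \frac{2}{-41404} = \frac{48313}{10015 + i \sqrt{8382}} - - \frac{1}{20702} = \frac{48313}{10015 + i \sqrt{8382}} + \frac{1}{20702} = \frac{1}{20702} + \frac{48313}{10015 + i \sqrt{8382}}$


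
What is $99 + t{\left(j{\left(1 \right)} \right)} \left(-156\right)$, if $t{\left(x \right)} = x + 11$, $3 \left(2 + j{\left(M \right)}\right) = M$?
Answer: $-1357$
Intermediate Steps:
$j{\left(M \right)} = -2 + \frac{M}{3}$
$t{\left(x \right)} = 11 + x$
$99 + t{\left(j{\left(1 \right)} \right)} \left(-156\right) = 99 + \left(11 + \left(-2 + \frac{1}{3} \cdot 1\right)\right) \left(-156\right) = 99 + \left(11 + \left(-2 + \frac{1}{3}\right)\right) \left(-156\right) = 99 + \left(11 - \frac{5}{3}\right) \left(-156\right) = 99 + \frac{28}{3} \left(-156\right) = 99 - 1456 = -1357$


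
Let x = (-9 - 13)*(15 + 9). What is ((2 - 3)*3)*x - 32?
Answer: 1552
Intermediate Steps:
x = -528 (x = -22*24 = -528)
((2 - 3)*3)*x - 32 = ((2 - 3)*3)*(-528) - 32 = -1*3*(-528) - 32 = -3*(-528) - 32 = 1584 - 32 = 1552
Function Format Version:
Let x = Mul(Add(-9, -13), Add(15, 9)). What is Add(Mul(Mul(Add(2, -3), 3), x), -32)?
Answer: 1552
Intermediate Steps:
x = -528 (x = Mul(-22, 24) = -528)
Add(Mul(Mul(Add(2, -3), 3), x), -32) = Add(Mul(Mul(Add(2, -3), 3), -528), -32) = Add(Mul(Mul(-1, 3), -528), -32) = Add(Mul(-3, -528), -32) = Add(1584, -32) = 1552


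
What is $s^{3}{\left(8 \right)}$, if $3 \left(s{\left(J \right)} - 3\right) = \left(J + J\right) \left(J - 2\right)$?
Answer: $42875$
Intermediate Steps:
$s{\left(J \right)} = 3 + \frac{2 J \left(-2 + J\right)}{3}$ ($s{\left(J \right)} = 3 + \frac{\left(J + J\right) \left(J - 2\right)}{3} = 3 + \frac{2 J \left(-2 + J\right)}{3}$)
$s^{3}{\left(8 \right)} = \left(3 - \frac{32}{3} + \frac{2 \cdot 8^{2}}{3}\right)^{3} = \left(3 - \frac{32}{3} + \frac{2}{3} \cdot 64\right)^{3} = \left(3 - \frac{32}{3} + \frac{128}{3}\right)^{3} = 35^{3} = 42875$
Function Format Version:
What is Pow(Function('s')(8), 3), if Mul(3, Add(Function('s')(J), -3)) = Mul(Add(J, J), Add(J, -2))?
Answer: 42875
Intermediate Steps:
Function('s')(J) = Add(3, Mul(Rational(2, 3), J, Add(-2, J))) (Function('s')(J) = Add(3, Mul(Rational(1, 3), Mul(Add(J, J), Add(J, -2)))) = Add(3, Mul(Rational(1, 3), Mul(Mul(2, J), Add(-2, J)))) = Add(3, Mul(Rational(1, 3), Mul(2, J, Add(-2, J)))) = Add(3, Mul(Rational(2, 3), J, Add(-2, J))))
Pow(Function('s')(8), 3) = Pow(Add(3, Mul(Rational(-4, 3), 8), Mul(Rational(2, 3), Pow(8, 2))), 3) = Pow(Add(3, Rational(-32, 3), Mul(Rational(2, 3), 64)), 3) = Pow(Add(3, Rational(-32, 3), Rational(128, 3)), 3) = Pow(35, 3) = 42875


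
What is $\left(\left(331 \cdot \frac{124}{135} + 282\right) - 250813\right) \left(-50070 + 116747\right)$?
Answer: $- \frac{2252391799957}{135} \approx -1.6684 \cdot 10^{10}$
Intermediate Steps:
$\left(\left(331 \cdot \frac{124}{135} + 282\right) - 250813\right) \left(-50070 + 116747\right) = \left(\left(331 \cdot 124 \cdot \frac{1}{135} + 282\right) - 250813\right) 66677 = \left(\left(331 \cdot \frac{124}{135} + 282\right) - 250813\right) 66677 = \left(\left(\frac{41044}{135} + 282\right) - 250813\right) 66677 = \left(\frac{79114}{135} - 250813\right) 66677 = \left(- \frac{33780641}{135}\right) 66677 = - \frac{2252391799957}{135}$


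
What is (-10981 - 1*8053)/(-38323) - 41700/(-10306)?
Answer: 897116752/197478419 ≈ 4.5429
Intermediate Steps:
(-10981 - 1*8053)/(-38323) - 41700/(-10306) = (-10981 - 8053)*(-1/38323) - 41700*(-1/10306) = -19034*(-1/38323) + 20850/5153 = 19034/38323 + 20850/5153 = 897116752/197478419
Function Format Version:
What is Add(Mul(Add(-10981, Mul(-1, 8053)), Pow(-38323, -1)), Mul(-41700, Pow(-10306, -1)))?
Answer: Rational(897116752, 197478419) ≈ 4.5429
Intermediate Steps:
Add(Mul(Add(-10981, Mul(-1, 8053)), Pow(-38323, -1)), Mul(-41700, Pow(-10306, -1))) = Add(Mul(Add(-10981, -8053), Rational(-1, 38323)), Mul(-41700, Rational(-1, 10306))) = Add(Mul(-19034, Rational(-1, 38323)), Rational(20850, 5153)) = Add(Rational(19034, 38323), Rational(20850, 5153)) = Rational(897116752, 197478419)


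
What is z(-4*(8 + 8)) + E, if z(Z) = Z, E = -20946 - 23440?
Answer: -44450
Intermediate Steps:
E = -44386
z(-4*(8 + 8)) + E = -4*(8 + 8) - 44386 = -4*16 - 44386 = -64 - 44386 = -44450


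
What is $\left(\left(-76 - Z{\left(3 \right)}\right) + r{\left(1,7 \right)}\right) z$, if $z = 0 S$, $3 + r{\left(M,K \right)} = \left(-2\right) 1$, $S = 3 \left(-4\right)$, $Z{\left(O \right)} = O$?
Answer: $0$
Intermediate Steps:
$S = -12$
$r{\left(M,K \right)} = -5$ ($r{\left(M,K \right)} = -3 - 2 = -5$)
$z = 0$ ($z = 0 \left(-12\right) = 0$)
$\left(\left(-76 - Z{\left(3 \right)}\right) + r{\left(1,7 \right)}\right) z = \left(\left(-76 - 3\right) - 5\right) 0 = \left(-79 - 5\right) 0 = \left(-84\right) 0 = 0$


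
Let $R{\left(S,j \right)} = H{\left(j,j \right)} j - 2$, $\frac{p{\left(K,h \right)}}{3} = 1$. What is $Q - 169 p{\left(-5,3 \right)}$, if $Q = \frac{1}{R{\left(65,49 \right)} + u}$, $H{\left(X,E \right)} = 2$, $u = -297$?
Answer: $- \frac{101908}{201} \approx -507.0$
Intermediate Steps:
$p{\left(K,h \right)} = 3$ ($p{\left(K,h \right)} = 3 \cdot 1 = 3$)
$R{\left(S,j \right)} = -2 + 2 j$ ($R{\left(S,j \right)} = 2 j - 2 = -2 + 2 j$)
$Q = - \frac{1}{201}$ ($Q = \frac{1}{\left(-2 + 2 \cdot 49\right) - 297} = \frac{1}{\left(-2 + 98\right) - 297} = \frac{1}{96 - 297} = \frac{1}{-201} = - \frac{1}{201} \approx -0.0049751$)
$Q - 169 p{\left(-5,3 \right)} = - \frac{1}{201} - 507 = - \frac{101908}{201}$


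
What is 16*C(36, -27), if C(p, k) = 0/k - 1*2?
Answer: -32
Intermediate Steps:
C(p, k) = -2 (C(p, k) = 0 - 2 = -2)
16*C(36, -27) = 16*(-2) = -32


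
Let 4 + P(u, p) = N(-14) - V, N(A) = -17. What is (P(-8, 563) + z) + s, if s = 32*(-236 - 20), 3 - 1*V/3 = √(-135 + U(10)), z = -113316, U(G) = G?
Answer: -121538 + 15*I*√5 ≈ -1.2154e+5 + 33.541*I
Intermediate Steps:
V = 9 - 15*I*√5 (V = 9 - 3*√(-135 + 10) = 9 - 15*I*√5 ≈ 9.0 - 33.541*I)
P(u, p) = -30 + 15*I*√5 (P(u, p) = -4 + (-17 - (9 - 15*I*√5)) = -4 + (-17 + (-9 + 15*I*√5)) = -4 + (-26 + 15*I*√5) = -30 + 15*I*√5)
s = -8192 (s = 32*(-256) = -8192)
(P(-8, 563) + z) + s = ((-30 + 15*I*√5) - 113316) - 8192 = (-113346 + 15*I*√5) - 8192 = -121538 + 15*I*√5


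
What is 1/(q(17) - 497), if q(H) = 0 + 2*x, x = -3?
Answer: -1/503 ≈ -0.0019881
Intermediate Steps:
q(H) = -6 (q(H) = 0 + 2*(-3) = 0 - 6 = -6)
1/(q(17) - 497) = 1/(-6 - 497) = 1/(-503) = -1/503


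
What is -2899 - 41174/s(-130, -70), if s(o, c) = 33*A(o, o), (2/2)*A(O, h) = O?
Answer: -6197768/2145 ≈ -2889.4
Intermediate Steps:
A(O, h) = O
s(o, c) = 33*o
-2899 - 41174/s(-130, -70) = -2899 - 41174/(33*(-130)) = -2899 - 41174/(-4290) = -2899 - 41174*(-1)/4290 = -2899 - 1*(-20587/2145) = -2899 + 20587/2145 = -6197768/2145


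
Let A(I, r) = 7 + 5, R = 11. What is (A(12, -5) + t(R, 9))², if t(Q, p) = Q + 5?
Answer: 784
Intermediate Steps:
t(Q, p) = 5 + Q
A(I, r) = 12
(A(12, -5) + t(R, 9))² = (12 + (5 + 11))² = (12 + 16)² = 28² = 784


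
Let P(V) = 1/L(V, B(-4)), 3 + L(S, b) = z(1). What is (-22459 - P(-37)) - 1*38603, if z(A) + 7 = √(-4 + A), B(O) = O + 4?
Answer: -6289376/103 + I*√3/103 ≈ -61062.0 + 0.016816*I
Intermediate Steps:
B(O) = 4 + O
z(A) = -7 + √(-4 + A)
L(S, b) = -10 + I*√3 (L(S, b) = -3 + (-7 + √(-4 + 1)) = -3 + (-7 + √(-3)) = -3 + (-7 + I*√3) = -10 + I*√3)
P(V) = 1/(-10 + I*√3)
(-22459 - P(-37)) - 1*38603 = (-22459 - (-10/103 - I*√3/103)) - 1*38603 = (-22459 + (10/103 + I*√3/103)) - 38603 = (-2313267/103 + I*√3/103) - 38603 = -6289376/103 + I*√3/103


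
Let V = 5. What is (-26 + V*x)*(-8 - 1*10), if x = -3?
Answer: 738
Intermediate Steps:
(-26 + V*x)*(-8 - 1*10) = (-26 + 5*(-3))*(-8 - 1*10) = (-26 - 15)*(-8 - 10) = -41*(-18) = 738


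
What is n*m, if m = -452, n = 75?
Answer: -33900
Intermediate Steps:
n*m = 75*(-452) = -33900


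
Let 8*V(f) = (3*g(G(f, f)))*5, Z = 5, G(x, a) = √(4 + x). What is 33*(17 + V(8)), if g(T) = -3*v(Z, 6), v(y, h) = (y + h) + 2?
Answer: -14817/8 ≈ -1852.1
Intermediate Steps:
v(y, h) = 2 + h + y (v(y, h) = (h + y) + 2 = 2 + h + y)
g(T) = -39 (g(T) = -3*(2 + 6 + 5) = -3*13 = -39)
V(f) = -585/8 (V(f) = ((3*(-39))*5)/8 = (-117*5)/8 = (⅛)*(-585) = -585/8)
33*(17 + V(8)) = 33*(17 - 585/8) = 33*(-449/8) = -14817/8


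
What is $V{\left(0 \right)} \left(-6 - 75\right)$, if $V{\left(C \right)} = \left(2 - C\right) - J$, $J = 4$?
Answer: $162$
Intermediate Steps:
$V{\left(C \right)} = -2 - C$ ($V{\left(C \right)} = \left(2 - C\right) - 4 = -2 - C$)
$V{\left(0 \right)} \left(-6 - 75\right) = \left(-2 - 0\right) \left(-6 - 75\right) = \left(-2 + 0\right) \left(-81\right) = \left(-2\right) \left(-81\right) = 162$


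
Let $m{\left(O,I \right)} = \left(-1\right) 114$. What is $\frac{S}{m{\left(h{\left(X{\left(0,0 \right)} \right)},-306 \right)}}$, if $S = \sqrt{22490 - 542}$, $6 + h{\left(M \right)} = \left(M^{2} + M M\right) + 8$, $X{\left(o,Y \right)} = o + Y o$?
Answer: $- \frac{\sqrt{5487}}{57} \approx -1.2995$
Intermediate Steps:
$h{\left(M \right)} = 2 + 2 M^{2}$ ($h{\left(M \right)} = -6 + \left(\left(M^{2} + M M\right) + 8\right) = -6 + \left(\left(M^{2} + M^{2}\right) + 8\right) = -6 + \left(2 M^{2} + 8\right) = -6 + \left(8 + 2 M^{2}\right) = 2 + 2 M^{2}$)
$m{\left(O,I \right)} = -114$
$S = 2 \sqrt{5487}$ ($S = \sqrt{21948} = 2 \sqrt{5487} \approx 148.15$)
$\frac{S}{m{\left(h{\left(X{\left(0,0 \right)} \right)},-306 \right)}} = \frac{2 \sqrt{5487}}{-114} = 2 \sqrt{5487} \left(- \frac{1}{114}\right) = - \frac{\sqrt{5487}}{57}$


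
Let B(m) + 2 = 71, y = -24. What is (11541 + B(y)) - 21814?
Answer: -10204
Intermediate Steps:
B(m) = 69 (B(m) = -2 + 71 = 69)
(11541 + B(y)) - 21814 = (11541 + 69) - 21814 = 11610 - 21814 = -10204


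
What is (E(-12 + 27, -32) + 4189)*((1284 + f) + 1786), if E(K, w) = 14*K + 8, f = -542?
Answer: 11140896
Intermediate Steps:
E(K, w) = 8 + 14*K
(E(-12 + 27, -32) + 4189)*((1284 + f) + 1786) = ((8 + 14*(-12 + 27)) + 4189)*((1284 - 542) + 1786) = ((8 + 14*15) + 4189)*(742 + 1786) = ((8 + 210) + 4189)*2528 = (218 + 4189)*2528 = 4407*2528 = 11140896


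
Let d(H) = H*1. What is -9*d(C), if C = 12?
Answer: -108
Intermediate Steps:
d(H) = H
-9*d(C) = -9*12 = -108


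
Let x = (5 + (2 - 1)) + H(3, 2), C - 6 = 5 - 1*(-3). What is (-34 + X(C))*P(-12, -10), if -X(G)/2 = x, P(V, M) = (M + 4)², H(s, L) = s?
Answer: -1872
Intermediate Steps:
C = 14 (C = 6 + (5 - 1*(-3)) = 6 + (5 + 3) = 6 + 8 = 14)
x = 9 (x = (5 + (2 - 1)) + 3 = (5 + 1) + 3 = 6 + 3 = 9)
P(V, M) = (4 + M)²
X(G) = -18 (X(G) = -2*9 = -18)
(-34 + X(C))*P(-12, -10) = (-34 - 18)*(4 - 10)² = -52*(-6)² = -52*36 = -1872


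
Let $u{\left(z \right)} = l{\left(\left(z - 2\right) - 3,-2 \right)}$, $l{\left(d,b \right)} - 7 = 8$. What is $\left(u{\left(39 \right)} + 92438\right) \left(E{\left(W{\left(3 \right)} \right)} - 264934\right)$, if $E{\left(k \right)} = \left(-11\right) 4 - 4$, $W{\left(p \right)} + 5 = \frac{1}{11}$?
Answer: $-24498380846$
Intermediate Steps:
$W{\left(p \right)} = - \frac{54}{11}$ ($W{\left(p \right)} = -5 + \frac{1}{11} = - \frac{54}{11}$)
$l{\left(d,b \right)} = 15$ ($l{\left(d,b \right)} = 7 + 8 = 15$)
$u{\left(z \right)} = 15$
$E{\left(k \right)} = -48$ ($E{\left(k \right)} = -44 - 4 = -48$)
$\left(u{\left(39 \right)} + 92438\right) \left(E{\left(W{\left(3 \right)} \right)} - 264934\right) = \left(15 + 92438\right) \left(-48 - 264934\right) = 92453 \left(-264982\right) = -24498380846$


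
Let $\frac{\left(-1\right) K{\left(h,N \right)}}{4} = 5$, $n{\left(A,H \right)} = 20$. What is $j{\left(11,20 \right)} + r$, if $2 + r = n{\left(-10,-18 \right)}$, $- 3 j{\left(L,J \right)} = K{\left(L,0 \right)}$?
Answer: $\frac{74}{3} \approx 24.667$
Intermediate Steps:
$K{\left(h,N \right)} = -20$ ($K{\left(h,N \right)} = \left(-4\right) 5 = -20$)
$j{\left(L,J \right)} = \frac{20}{3}$ ($j{\left(L,J \right)} = \left(- \frac{1}{3}\right) \left(-20\right) = \frac{20}{3}$)
$r = 18$ ($r = -2 + 20 = 18$)
$j{\left(11,20 \right)} + r = \frac{20}{3} + 18 = \frac{74}{3}$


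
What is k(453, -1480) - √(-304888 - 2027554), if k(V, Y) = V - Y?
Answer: 1933 - I*√2332442 ≈ 1933.0 - 1527.2*I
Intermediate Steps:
k(453, -1480) - √(-304888 - 2027554) = (453 - 1*(-1480)) - √(-304888 - 2027554) = (453 + 1480) - √(-2332442) = 1933 - I*√2332442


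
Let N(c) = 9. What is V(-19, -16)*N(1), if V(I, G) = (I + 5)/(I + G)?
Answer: 18/5 ≈ 3.6000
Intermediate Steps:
V(I, G) = (5 + I)/(G + I)
V(-19, -16)*N(1) = ((5 - 19)/(-16 - 19))*9 = (-14/(-35))*9 = -1/35*(-14)*9 = (⅖)*9 = 18/5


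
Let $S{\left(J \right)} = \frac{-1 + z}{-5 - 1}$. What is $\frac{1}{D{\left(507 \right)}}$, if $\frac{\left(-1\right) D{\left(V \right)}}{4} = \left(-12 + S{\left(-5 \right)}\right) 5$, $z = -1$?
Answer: $\frac{3}{700} \approx 0.0042857$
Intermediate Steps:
$S{\left(J \right)} = \frac{1}{3}$ ($S{\left(J \right)} = \frac{-1 - 1}{-5 - 1} = - \frac{2}{-6} = \left(-2\right) \left(- \frac{1}{6}\right) = \frac{1}{3}$)
$D{\left(V \right)} = \frac{700}{3}$ ($D{\left(V \right)} = - 4 \left(-12 + \frac{1}{3}\right) 5 = - 4 \left(\left(- \frac{35}{3}\right) 5\right) = \left(-4\right) \left(- \frac{175}{3}\right) = \frac{700}{3}$)
$\frac{1}{D{\left(507 \right)}} = \frac{1}{\frac{700}{3}} = \frac{3}{700}$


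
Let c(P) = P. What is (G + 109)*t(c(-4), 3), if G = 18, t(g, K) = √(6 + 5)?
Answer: 127*√11 ≈ 421.21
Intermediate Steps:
t(g, K) = √11
(G + 109)*t(c(-4), 3) = (18 + 109)*√11 = 127*√11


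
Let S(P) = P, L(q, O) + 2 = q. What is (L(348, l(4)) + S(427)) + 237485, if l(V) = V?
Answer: 238258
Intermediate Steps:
L(q, O) = -2 + q
(L(348, l(4)) + S(427)) + 237485 = ((-2 + 348) + 427) + 237485 = (346 + 427) + 237485 = 773 + 237485 = 238258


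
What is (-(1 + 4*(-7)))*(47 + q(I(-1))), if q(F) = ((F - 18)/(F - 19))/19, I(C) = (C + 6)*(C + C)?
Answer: 699975/551 ≈ 1270.4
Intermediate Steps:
I(C) = 2*C*(6 + C) (I(C) = (6 + C)*(2*C) = 2*C*(6 + C))
q(F) = (-18 + F)/(19*(-19 + F)) (q(F) = ((-18 + F)/(-19 + F))*(1/19) = (-18 + F)/(19*(-19 + F)))
(-(1 + 4*(-7)))*(47 + q(I(-1))) = (-(1 + 4*(-7)))*(47 + (-18 + 2*(-1)*(6 - 1))/(19*(-19 + 2*(-1)*(6 - 1)))) = (-(1 - 28))*(47 + (-18 + 2*(-1)*5)/(19*(-19 + 2*(-1)*5))) = (-1*(-27))*(47 + (-18 - 10)/(19*(-19 - 10))) = 27*(47 + (1/19)*(-28)/(-29)) = 27*(47 + (1/19)*(-1/29)*(-28)) = 27*(47 + 28/551) = 27*(25925/551) = 699975/551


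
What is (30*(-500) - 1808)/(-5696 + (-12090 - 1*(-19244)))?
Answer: -8404/729 ≈ -11.528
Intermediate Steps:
(30*(-500) - 1808)/(-5696 + (-12090 - 1*(-19244))) = (-15000 - 1808)/(-5696 + (-12090 + 19244)) = -16808/(-5696 + 7154) = -16808/1458 = -16808*1/1458 = -8404/729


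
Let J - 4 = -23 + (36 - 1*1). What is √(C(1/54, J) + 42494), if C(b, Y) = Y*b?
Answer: √3442038/9 ≈ 206.14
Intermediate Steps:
J = 16 (J = 4 + (-23 + (36 - 1*1)) = 4 + (-23 + (36 - 1)) = 4 + (-23 + 35) = 4 + 12 = 16)
√(C(1/54, J) + 42494) = √(16/54 + 42494) = √(16*(1/54) + 42494) = √(8/27 + 42494) = √(1147346/27) = √3442038/9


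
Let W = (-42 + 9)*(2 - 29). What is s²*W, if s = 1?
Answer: 891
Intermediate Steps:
W = 891 (W = -33*(-27) = 891)
s²*W = 1²*891 = 1*891 = 891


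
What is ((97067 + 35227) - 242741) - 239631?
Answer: -350078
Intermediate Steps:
((97067 + 35227) - 242741) - 239631 = (132294 - 242741) - 239631 = -110447 - 239631 = -350078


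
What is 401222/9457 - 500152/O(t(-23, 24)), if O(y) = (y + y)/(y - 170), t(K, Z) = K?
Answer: -456429737170/217511 ≈ -2.0984e+6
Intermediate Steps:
O(y) = 2*y/(-170 + y) (O(y) = (2*y)/(-170 + y) = 2*y/(-170 + y))
401222/9457 - 500152/O(t(-23, 24)) = 401222/9457 - 500152/(2*(-23)/(-170 - 23)) = 401222*(1/9457) - 500152/(2*(-23)/(-193)) = 401222/9457 - 500152/(2*(-23)*(-1/193)) = 401222/9457 - 500152/46/193 = 401222/9457 - 500152*193/46 = 401222/9457 - 48264668/23 = -456429737170/217511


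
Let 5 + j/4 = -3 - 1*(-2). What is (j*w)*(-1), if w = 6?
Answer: 144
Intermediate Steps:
j = -24 (j = -20 + 4*(-3 - 1*(-2)) = -20 + 4*(-3 + 2) = -20 + 4*(-1) = -20 - 4 = -24)
(j*w)*(-1) = -24*6*(-1) = -144*(-1) = 144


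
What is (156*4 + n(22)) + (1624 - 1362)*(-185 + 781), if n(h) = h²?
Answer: 157260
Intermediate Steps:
(156*4 + n(22)) + (1624 - 1362)*(-185 + 781) = (156*4 + 22²) + (1624 - 1362)*(-185 + 781) = (624 + 484) + 262*596 = 1108 + 156152 = 157260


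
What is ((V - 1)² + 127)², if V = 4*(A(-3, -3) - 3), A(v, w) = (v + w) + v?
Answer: 6390784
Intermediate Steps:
A(v, w) = w + 2*v
V = -48 (V = 4*((-3 + 2*(-3)) - 3) = 4*((-3 - 6) - 3) = 4*(-9 - 3) = 4*(-12) = -48)
((V - 1)² + 127)² = ((-48 - 1)² + 127)² = ((-49)² + 127)² = (2401 + 127)² = 2528² = 6390784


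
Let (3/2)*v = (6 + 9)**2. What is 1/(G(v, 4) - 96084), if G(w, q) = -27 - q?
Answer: -1/96115 ≈ -1.0404e-5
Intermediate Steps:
v = 150 (v = 2*(6 + 9)**2/3 = (2/3)*15**2 = (2/3)*225 = 150)
1/(G(v, 4) - 96084) = 1/((-27 - 1*4) - 96084) = 1/((-27 - 4) - 96084) = 1/(-31 - 96084) = 1/(-96115) = -1/96115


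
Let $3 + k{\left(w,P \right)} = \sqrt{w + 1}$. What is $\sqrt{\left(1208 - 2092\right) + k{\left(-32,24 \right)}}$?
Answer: $\sqrt{-887 + i \sqrt{31}} \approx 0.09347 + 29.783 i$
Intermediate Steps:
$k{\left(w,P \right)} = -3 + \sqrt{1 + w}$ ($k{\left(w,P \right)} = -3 + \sqrt{w + 1} = -3 + \sqrt{1 + w}$)
$\sqrt{\left(1208 - 2092\right) + k{\left(-32,24 \right)}} = \sqrt{\left(1208 - 2092\right) - \left(3 - \sqrt{1 - 32}\right)} = \sqrt{-884 - \left(3 - \sqrt{-31}\right)} = \sqrt{-884 - \left(3 - i \sqrt{31}\right)} = \sqrt{-887 + i \sqrt{31}}$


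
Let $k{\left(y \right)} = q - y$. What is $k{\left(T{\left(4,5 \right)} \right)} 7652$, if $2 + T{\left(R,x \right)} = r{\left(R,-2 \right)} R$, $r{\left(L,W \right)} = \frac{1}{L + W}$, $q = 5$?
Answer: $38260$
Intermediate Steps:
$T{\left(R,x \right)} = -2 + \frac{R}{-2 + R}$ ($T{\left(R,x \right)} = -2 + \frac{R}{R - 2} = -2 + \frac{R}{-2 + R}$)
$k{\left(y \right)} = 5 - y$
$k{\left(T{\left(4,5 \right)} \right)} 7652 = \left(5 - \frac{4 - 4}{-2 + 4}\right) 7652 = \left(5 - \frac{4 - 4}{2}\right) 7652 = \left(5 - \frac{1}{2} \cdot 0\right) 7652 = \left(5 - 0\right) 7652 = \left(5 + 0\right) 7652 = 5 \cdot 7652 = 38260$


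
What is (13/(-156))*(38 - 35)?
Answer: -1/4 ≈ -0.25000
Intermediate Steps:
(13/(-156))*(38 - 35) = (13*(-1/156))*3 = -1/12*3 = -1/4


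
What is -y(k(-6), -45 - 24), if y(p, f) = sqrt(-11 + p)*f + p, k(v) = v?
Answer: 6 + 69*I*sqrt(17) ≈ 6.0 + 284.49*I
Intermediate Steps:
y(p, f) = p + f*sqrt(-11 + p) (y(p, f) = f*sqrt(-11 + p) + p = p + f*sqrt(-11 + p))
-y(k(-6), -45 - 24) = -(-6 + (-45 - 24)*sqrt(-11 - 6)) = -(-6 - 69*I*sqrt(17)) = 6 + 69*I*sqrt(17)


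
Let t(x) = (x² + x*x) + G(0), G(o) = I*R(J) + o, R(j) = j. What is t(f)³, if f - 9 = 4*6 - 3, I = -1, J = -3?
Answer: 5861208627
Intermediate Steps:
f = 30 (f = 9 + (4*6 - 3) = 9 + (24 - 3) = 9 + 21 = 30)
G(o) = 3 + o (G(o) = -1*(-3) + o = 3 + o)
t(x) = 3 + 2*x² (t(x) = (x² + x*x) + (3 + 0) = (x² + x²) + 3 = 2*x² + 3 = 3 + 2*x²)
t(f)³ = (3 + 2*30²)³ = (3 + 2*900)³ = (3 + 1800)³ = 1803³ = 5861208627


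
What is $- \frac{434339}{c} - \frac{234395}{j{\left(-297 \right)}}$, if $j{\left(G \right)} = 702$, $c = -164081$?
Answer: $- \frac{38154860017}{115184862} \approx -331.25$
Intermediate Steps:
$- \frac{434339}{c} - \frac{234395}{j{\left(-297 \right)}} = - \frac{434339}{-164081} - \frac{234395}{702} = \left(-434339\right) \left(- \frac{1}{164081}\right) - \frac{234395}{702} = \frac{434339}{164081} - \frac{234395}{702} = - \frac{38154860017}{115184862}$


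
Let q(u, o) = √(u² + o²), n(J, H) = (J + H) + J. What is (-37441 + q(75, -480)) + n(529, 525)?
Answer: -35858 + 15*√1049 ≈ -35372.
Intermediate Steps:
n(J, H) = H + 2*J (n(J, H) = (H + J) + J = H + 2*J)
q(u, o) = √(o² + u²)
(-37441 + q(75, -480)) + n(529, 525) = (-37441 + √((-480)² + 75²)) + (525 + 2*529) = (-37441 + √(230400 + 5625)) + (525 + 1058) = (-37441 + √236025) + 1583 = (-37441 + 15*√1049) + 1583 = -35858 + 15*√1049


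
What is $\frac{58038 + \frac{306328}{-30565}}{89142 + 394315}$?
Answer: $\frac{1773625142}{14776863205} \approx 0.12003$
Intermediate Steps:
$\frac{58038 + \frac{306328}{-30565}}{89142 + 394315} = \frac{58038 + 306328 \left(- \frac{1}{30565}\right)}{483457} = \left(58038 - \frac{306328}{30565}\right) \frac{1}{483457} = \frac{1773625142}{30565} \cdot \frac{1}{483457} = \frac{1773625142}{14776863205}$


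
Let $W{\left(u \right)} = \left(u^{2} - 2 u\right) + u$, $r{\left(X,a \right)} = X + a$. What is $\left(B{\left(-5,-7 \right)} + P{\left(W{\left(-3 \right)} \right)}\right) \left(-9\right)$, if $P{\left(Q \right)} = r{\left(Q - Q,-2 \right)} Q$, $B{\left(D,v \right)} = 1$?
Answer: $207$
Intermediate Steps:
$W{\left(u \right)} = u^{2} - u$
$P{\left(Q \right)} = - 2 Q$ ($P{\left(Q \right)} = \left(\left(Q - Q\right) - 2\right) Q = \left(0 - 2\right) Q = - 2 Q$)
$\left(B{\left(-5,-7 \right)} + P{\left(W{\left(-3 \right)} \right)}\right) \left(-9\right) = \left(1 - 2 \left(- 3 \left(-1 - 3\right)\right)\right) \left(-9\right) = \left(1 - 2 \left(\left(-3\right) \left(-4\right)\right)\right) \left(-9\right) = \left(1 - 24\right) \left(-9\right) = \left(-23\right) \left(-9\right) = 207$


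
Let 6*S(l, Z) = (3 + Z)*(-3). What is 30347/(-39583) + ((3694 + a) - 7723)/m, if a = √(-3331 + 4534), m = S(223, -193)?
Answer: -162362872/3760385 + √1203/95 ≈ -42.812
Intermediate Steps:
S(l, Z) = -3/2 - Z/2 (S(l, Z) = ((3 + Z)*(-3))/6 = (-9 - 3*Z)/6 = -3/2 - Z/2)
m = 95 (m = -3/2 - ½*(-193) = -3/2 + 193/2 = 95)
a = √1203 ≈ 34.684
30347/(-39583) + ((3694 + a) - 7723)/m = 30347/(-39583) + ((3694 + √1203) - 7723)/95 = 30347*(-1/39583) + (-4029 + √1203)*(1/95) = -30347/39583 + (-4029/95 + √1203/95) = -162362872/3760385 + √1203/95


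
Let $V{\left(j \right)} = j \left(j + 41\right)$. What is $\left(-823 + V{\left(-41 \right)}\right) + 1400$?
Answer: $577$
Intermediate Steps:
$V{\left(j \right)} = j \left(41 + j\right)$
$\left(-823 + V{\left(-41 \right)}\right) + 1400 = \left(-823 - 41 \left(41 - 41\right)\right) + 1400 = \left(-823 - 0\right) + 1400 = \left(-823 + 0\right) + 1400 = -823 + 1400 = 577$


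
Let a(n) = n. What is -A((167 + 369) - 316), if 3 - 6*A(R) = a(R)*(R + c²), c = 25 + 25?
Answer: 598397/6 ≈ 99733.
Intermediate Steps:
c = 50
A(R) = ½ - R*(2500 + R)/6 (A(R) = ½ - R*(R + 50²)/6 = ½ - R*(R + 2500)/6 = ½ - R*(2500 + R)/6)
-A((167 + 369) - 316) = -(½ - 1250*((167 + 369) - 316)/3 - ((167 + 369) - 316)²/6) = -(½ - 1250*(536 - 316)/3 - (536 - 316)²/6) = -(½ - 1250/3*220 - ⅙*220²) = -(½ - 275000/3 - ⅙*48400) = -(½ - 275000/3 - 24200/3) = -1*(-598397/6) = 598397/6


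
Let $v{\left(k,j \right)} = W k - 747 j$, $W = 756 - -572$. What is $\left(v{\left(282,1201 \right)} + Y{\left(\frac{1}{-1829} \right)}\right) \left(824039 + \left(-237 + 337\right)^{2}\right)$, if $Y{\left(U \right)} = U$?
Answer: $- \frac{797281800338520}{1829} \approx -4.3591 \cdot 10^{11}$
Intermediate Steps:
$W = 1328$ ($W = 756 + 572 = 1328$)
$v{\left(k,j \right)} = - 747 j + 1328 k$ ($v{\left(k,j \right)} = 1328 k - 747 j = - 747 j + 1328 k$)
$\left(v{\left(282,1201 \right)} + Y{\left(\frac{1}{-1829} \right)}\right) \left(824039 + \left(-237 + 337\right)^{2}\right) = \left(\left(\left(-747\right) 1201 + 1328 \cdot 282\right) + \frac{1}{-1829}\right) \left(824039 + \left(-237 + 337\right)^{2}\right) = \left(\left(-897147 + 374496\right) - \frac{1}{1829}\right) \left(824039 + 100^{2}\right) = \left(-522651 - \frac{1}{1829}\right) \left(824039 + 10000\right) = \left(- \frac{955928680}{1829}\right) 834039 = - \frac{797281800338520}{1829}$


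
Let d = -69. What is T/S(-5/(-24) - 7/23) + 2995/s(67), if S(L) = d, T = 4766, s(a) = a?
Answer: -112667/4623 ≈ -24.371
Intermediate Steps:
S(L) = -69
T/S(-5/(-24) - 7/23) + 2995/s(67) = 4766/(-69) + 2995/67 = 4766*(-1/69) + 2995*(1/67) = -4766/69 + 2995/67 = -112667/4623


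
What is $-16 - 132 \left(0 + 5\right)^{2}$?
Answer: $-3316$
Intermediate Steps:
$-16 - 132 \left(0 + 5\right)^{2} = -16 - 132 \cdot 5^{2} = -16 - 3300 = -3316$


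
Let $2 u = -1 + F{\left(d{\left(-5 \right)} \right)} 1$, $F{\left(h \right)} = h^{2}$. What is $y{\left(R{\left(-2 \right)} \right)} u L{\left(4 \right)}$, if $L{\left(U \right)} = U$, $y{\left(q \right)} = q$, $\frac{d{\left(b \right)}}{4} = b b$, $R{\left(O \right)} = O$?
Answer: $-39996$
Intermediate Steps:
$d{\left(b \right)} = 4 b^{2}$ ($d{\left(b \right)} = 4 b b = 4 b^{2}$)
$u = \frac{9999}{2}$ ($u = \frac{-1 + \left(4 \left(-5\right)^{2}\right)^{2} \cdot 1}{2} = \frac{-1 + \left(4 \cdot 25\right)^{2} \cdot 1}{2} = \frac{-1 + 100^{2} \cdot 1}{2} = \frac{-1 + 10000 \cdot 1}{2} = \frac{-1 + 10000}{2} = \frac{1}{2} \cdot 9999 = \frac{9999}{2} \approx 4999.5$)
$y{\left(R{\left(-2 \right)} \right)} u L{\left(4 \right)} = \left(-2\right) \frac{9999}{2} \cdot 4 = \left(-9999\right) 4 = -39996$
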